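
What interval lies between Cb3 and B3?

augmented seventh

Counting letters C–D–E–F–G–A–B gives a seventh.
Cb→B = 12 semitones, 1 wider than the major seventh (11), so augmented.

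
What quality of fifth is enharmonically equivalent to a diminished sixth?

perfect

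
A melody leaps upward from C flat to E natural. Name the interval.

augmented third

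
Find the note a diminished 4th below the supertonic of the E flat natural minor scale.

The supertonic of Eb natural minor is F.
A diminished fourth (4 semitones) below F lands on the letter C, giving C#.

C#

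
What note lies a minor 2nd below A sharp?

G##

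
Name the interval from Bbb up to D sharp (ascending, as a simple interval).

Counting letters B–C–D gives a third.
Bbb→D# = 6 semitones, 2 wider than the major third (4), so doubly augmented.

doubly augmented third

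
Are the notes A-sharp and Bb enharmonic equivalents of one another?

Yes

A# is pitch class 10; Bb is pitch class 10.
All spellings map to pitch class 10, so they are enharmonically equivalent.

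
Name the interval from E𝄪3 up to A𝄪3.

The letter names run E→A, a span of 3 letter steps, so the interval is some kind of fourth.
E## to A## is 5 semitones. A perfect fourth is 5, so 5 makes it perfect.

perfect fourth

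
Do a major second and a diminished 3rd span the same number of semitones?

Yes

A major second spans 2 semitones; a diminished third spans 2.
They are enharmonically equivalent.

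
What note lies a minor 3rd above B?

D

A third above B lands on the letter D.
A minor third spans 3 semitones, so B moves to pitch class 2. On the letter D that is D.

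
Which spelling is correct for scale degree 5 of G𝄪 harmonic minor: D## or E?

D##

Each scale degree takes a distinct letter name. Degree 5 of a scale on G must use the letter D.
D## and E are enharmonically the same pitch, but only D## uses the letter D, so it is the correct spelling here.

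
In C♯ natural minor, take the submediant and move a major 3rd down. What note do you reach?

F

The submediant of C# natural minor is A.
A major third (4 semitones) below A lands on the letter F, giving F.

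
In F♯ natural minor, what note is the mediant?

Degree 3 takes the letter 2 steps above F, which is A.
In natural minor, degree 3 sits 3 semitones above the tonic. F# + 3 semitones is pitch class 9, spelled on A as A.

A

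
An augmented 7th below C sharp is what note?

A seventh below C lands on the letter D.
An augmented seventh spans 12 semitones, so C# moves to pitch class 1. On the letter D that is Db.

Db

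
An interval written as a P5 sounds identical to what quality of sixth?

diminished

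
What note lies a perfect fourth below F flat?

Cb

A fourth below F lands on the letter C.
A perfect fourth spans 5 semitones, so Fb moves to pitch class 11. On the letter C that is Cb.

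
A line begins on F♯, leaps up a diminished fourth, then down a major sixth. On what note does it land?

A diminished fourth up from F# is Bb (letter B, 4 semitones up).
A major sixth down from Bb is Db (letter D, 9 semitones down).

Db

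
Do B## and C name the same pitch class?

Two spellings are enharmonically equivalent only if they share a pitch class.
Here B## → 1, C → 0; 0 ≠ 1, so they are not.

No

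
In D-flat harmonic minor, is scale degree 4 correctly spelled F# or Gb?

Gb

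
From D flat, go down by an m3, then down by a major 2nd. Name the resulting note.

Ab

A minor third down from Db is Bb (letter B, 3 semitones down).
A major second down from Bb is Ab (letter A, 2 semitones down).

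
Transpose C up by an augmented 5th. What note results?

C up a perfect fifth is G, so the target letter is G.
From C, an augmented fifth is 8 semitones up: G#.

G#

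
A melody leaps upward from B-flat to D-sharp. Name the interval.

The letter names run B→D, a span of 2 letter steps, so the interval is some kind of third.
Bb to D# is 5 semitones. A major third is 4, so 5 makes it augmented.

augmented third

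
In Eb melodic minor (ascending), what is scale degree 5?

Bb

The Eb melodic minor (ascending) scale runs Eb F Gb Ab Bb C D.
Degree 5 is Bb.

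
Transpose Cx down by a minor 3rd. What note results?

A##

C down a major third is Ab, so the target letter is A.
From C##, a minor third is 3 semitones down: A##.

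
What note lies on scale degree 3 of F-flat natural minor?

Degree 3 takes the letter 2 steps above F, which is A.
In natural minor, degree 3 sits 3 semitones above the tonic. Fb + 3 semitones is pitch class 7, spelled on A as Abb.

Abb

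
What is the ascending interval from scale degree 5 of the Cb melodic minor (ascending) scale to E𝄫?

Scale degree 5 of Cb melodic minor (ascending) is Gb.
Gb up to Ebb: letters G→E make it a sixth; 8 semitones makes it minor.

minor sixth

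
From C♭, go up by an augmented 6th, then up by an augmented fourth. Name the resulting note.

An augmented sixth up from Cb is A (letter A, 10 semitones up).
An augmented fourth up from A is D# (letter D, 6 semitones up).

D#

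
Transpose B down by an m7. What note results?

C#

B down a major seventh is C, so the target letter is C.
From B, a minor seventh is 10 semitones down: C#.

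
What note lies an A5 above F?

F up a perfect fifth is C, so the target letter is C.
From F, an augmented fifth is 8 semitones up: C#.

C#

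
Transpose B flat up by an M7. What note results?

A seventh above B lands on the letter A.
A major seventh spans 11 semitones, so Bb moves to pitch class 9. On the letter A that is A.

A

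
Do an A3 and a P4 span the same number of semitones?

An augmented third spans 5 semitones; a perfect fourth spans 5.
They are enharmonically equivalent.

Yes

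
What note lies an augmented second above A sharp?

B##

A second above A lands on the letter B.
An augmented second spans 3 semitones, so A# moves to pitch class 1. On the letter B that is B##.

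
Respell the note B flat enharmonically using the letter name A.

Plain A sits 1 semitone below Bb, so on the letter A the same pitch needs a sharp: A#.

A#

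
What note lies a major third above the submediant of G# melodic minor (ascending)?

G##

The submediant of G# melodic minor (ascending) is E#.
A major third (4 semitones) above E# lands on the letter G, giving G##.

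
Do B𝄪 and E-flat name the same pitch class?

No

Two spellings are enharmonically equivalent only if they share a pitch class.
Here B## → 1, Eb → 3; 1 ≠ 3, so they are not.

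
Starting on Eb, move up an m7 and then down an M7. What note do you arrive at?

Ebb

A minor seventh up from Eb is Db (letter D, 10 semitones up).
A major seventh down from Db is Ebb (letter E, 11 semitones down).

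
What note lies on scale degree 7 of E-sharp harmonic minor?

D##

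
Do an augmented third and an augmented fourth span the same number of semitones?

No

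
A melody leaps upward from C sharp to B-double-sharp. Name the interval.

augmented seventh

The letter names run C→B, a span of 6 letter steps, so the interval is some kind of seventh.
C# to B## is 12 semitones. A major seventh is 11, so 12 makes it augmented.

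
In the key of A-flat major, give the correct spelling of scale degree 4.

Degree 4 takes the letter 3 steps above A, which is D.
In major, degree 4 sits 5 semitones above the tonic. Ab + 5 semitones is pitch class 1, spelled on D as Db.

Db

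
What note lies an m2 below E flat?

A second below E lands on the letter D.
A minor second spans 1 semitone, so Eb moves to pitch class 2. On the letter D that is D.

D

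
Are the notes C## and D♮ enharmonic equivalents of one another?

C## = pitch class 2 and D = pitch class 2 — the same pitch class, so they are enharmonic equivalents.

Yes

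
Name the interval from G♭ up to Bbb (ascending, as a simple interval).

minor third

Counting letters G–A–B gives a third.
Gb→Bbb = 3 semitones, 1 narrower than the major third (4), so minor.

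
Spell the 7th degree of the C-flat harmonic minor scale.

Degree 7 takes the letter 6 steps above C, which is B.
In harmonic minor, degree 7 sits 11 semitones above the tonic. Cb + 11 semitones is pitch class 10, spelled on B as Bb.

Bb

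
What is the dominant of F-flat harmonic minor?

Degree 5 takes the letter 4 steps above F, which is C.
In harmonic minor, degree 5 sits 7 semitones above the tonic. Fb + 7 semitones is pitch class 11, spelled on C as Cb.

Cb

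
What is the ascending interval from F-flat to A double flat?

minor third

The letter names run F→A, a span of 2 letter steps, so the interval is some kind of third.
Fb to Abb is 3 semitones. A major third is 4, so 3 makes it minor.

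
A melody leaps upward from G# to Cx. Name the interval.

augmented fourth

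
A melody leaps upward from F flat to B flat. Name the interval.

The letter names run F→B, a span of 3 letter steps, so the interval is some kind of fourth.
Fb to Bb is 6 semitones. A perfect fourth is 5, so 6 makes it augmented.

augmented fourth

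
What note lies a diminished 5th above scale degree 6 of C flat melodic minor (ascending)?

Ebb

Scale degree 6 of Cb melodic minor (ascending) is Ab.
A diminished fifth (6 semitones) above Ab lands on the letter E, giving Ebb.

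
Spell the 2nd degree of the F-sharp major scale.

The F# major scale runs F# G# A# B C# D# E#.
Degree 2 is G#.

G#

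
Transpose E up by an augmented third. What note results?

E up a major third is G#, so the target letter is G.
From E, an augmented third is 5 semitones up: G##.

G##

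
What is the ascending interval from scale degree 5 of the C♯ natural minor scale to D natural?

Scale degree 5 of C# natural minor is G#.
G# up to D: letters G→D make it a fifth; 6 semitones makes it diminished.

diminished fifth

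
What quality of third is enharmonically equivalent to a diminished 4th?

major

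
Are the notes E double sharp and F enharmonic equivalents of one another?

E## is pitch class 6; F is pitch class 5.
The pitch classes differ (6 vs. 5), so they are not enharmonic equivalents.

No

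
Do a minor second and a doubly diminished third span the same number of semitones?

A minor second spans 1 semitone; a doubly diminished third spans 1.
They are enharmonically equivalent.

Yes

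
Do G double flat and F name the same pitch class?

Gbb = pitch class 5 and F = pitch class 5 — the same pitch class, so they are enharmonic equivalents.

Yes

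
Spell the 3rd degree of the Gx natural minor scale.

Degree 3 takes the letter 2 steps above G, which is B.
In natural minor, degree 3 sits 3 semitones above the tonic. G## + 3 semitones is pitch class 0, spelled on B as B#.

B#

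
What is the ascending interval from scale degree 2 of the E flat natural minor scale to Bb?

perfect fourth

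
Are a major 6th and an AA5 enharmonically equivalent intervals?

A major sixth spans 9 semitones; a doubly augmented fifth spans 9.
They are enharmonically equivalent.

Yes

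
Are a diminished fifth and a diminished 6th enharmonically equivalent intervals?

A diminished fifth spans 6 semitones; a diminished sixth spans 7.
The spans differ, so they are not enharmonic equivalents.

No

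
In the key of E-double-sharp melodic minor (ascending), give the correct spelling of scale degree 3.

Degree 3 takes the letter 2 steps above E, which is G.
In melodic minor (ascending), degree 3 sits 3 semitones above the tonic. E## + 3 semitones is pitch class 9, spelled on G as G##.

G##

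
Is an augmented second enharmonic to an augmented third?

An augmented second spans 3 semitones; an augmented third spans 5.
The spans differ, so they are not enharmonic equivalents.

No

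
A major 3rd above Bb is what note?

A third above B lands on the letter D.
A major third spans 4 semitones, so Bb moves to pitch class 2. On the letter D that is D.

D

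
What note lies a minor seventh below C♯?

A seventh below C lands on the letter D.
A minor seventh spans 10 semitones, so C# moves to pitch class 3. On the letter D that is D#.

D#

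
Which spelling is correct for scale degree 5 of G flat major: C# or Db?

Db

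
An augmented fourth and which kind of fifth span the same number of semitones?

An augmented fourth spans 6 semitones.
A fifth spanning 6 semitones is diminished (the perfect fifth is 7).

diminished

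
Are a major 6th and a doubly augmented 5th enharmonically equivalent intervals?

Yes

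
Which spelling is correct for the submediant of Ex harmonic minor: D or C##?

Each scale degree takes a distinct letter name. Degree 6 of a scale on E must use the letter C.
C## and D are enharmonically the same pitch, but only C## uses the letter C, so it is the correct spelling here.

C##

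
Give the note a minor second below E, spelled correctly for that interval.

E down a major second is D, so the target letter is D.
From E, a minor second is 1 semitone down: D#.

D#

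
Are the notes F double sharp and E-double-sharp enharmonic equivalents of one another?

F## is pitch class 7; E## is pitch class 6.
The pitch classes differ (7 vs. 6), so they are not enharmonic equivalents.

No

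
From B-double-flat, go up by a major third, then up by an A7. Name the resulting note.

C#

A major third up from Bbb is Db (letter D, 4 semitones up).
An augmented seventh up from Db is C# (letter C, 12 semitones up).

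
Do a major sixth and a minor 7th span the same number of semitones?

No

A major sixth spans 9 semitones; a minor seventh spans 10.
The spans differ, so they are not enharmonic equivalents.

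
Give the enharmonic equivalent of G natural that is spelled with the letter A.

Plain A sits 2 semitones above G, so on the letter A the same pitch needs a double flat: Abb.

Abb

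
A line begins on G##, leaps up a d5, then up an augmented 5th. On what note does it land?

A##

A diminished fifth up from G## is D# (letter D, 6 semitones up).
An augmented fifth up from D# is A## (letter A, 8 semitones up).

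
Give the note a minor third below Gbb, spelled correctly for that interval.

A third below G lands on the letter E.
A minor third spans 3 semitones, so Gbb moves to pitch class 2. On the letter E that is Ebb.

Ebb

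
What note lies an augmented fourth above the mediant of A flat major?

The mediant of Ab major is C.
An augmented fourth (6 semitones) above C lands on the letter F, giving F#.

F#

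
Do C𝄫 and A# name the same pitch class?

Yes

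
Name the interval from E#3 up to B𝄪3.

augmented fifth

Counting letters E–F–G–A–B gives a fifth.
E#→B## = 8 semitones, 1 wider than the perfect fifth (7), so augmented.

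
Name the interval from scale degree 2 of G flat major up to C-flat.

minor third

Scale degree 2 of Gb major is Ab.
Ab up to Cb: letters A→C make it a third; 3 semitones makes it minor.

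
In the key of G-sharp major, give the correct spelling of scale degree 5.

D#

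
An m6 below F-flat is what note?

Ab

A sixth below F lands on the letter A.
A minor sixth spans 8 semitones, so Fb moves to pitch class 8. On the letter A that is Ab.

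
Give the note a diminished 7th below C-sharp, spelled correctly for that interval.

A seventh below C lands on the letter D.
A diminished seventh spans 9 semitones, so C# moves to pitch class 4. On the letter D that is D##.

D##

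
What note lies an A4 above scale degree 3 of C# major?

A##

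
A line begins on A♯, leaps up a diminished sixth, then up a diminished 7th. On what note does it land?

Ebb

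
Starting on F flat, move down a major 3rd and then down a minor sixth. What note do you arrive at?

A major third down from Fb is Dbb (letter D, 4 semitones down).
A minor sixth down from Dbb is Fb (letter F, 8 semitones down).

Fb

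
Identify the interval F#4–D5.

The letter names run F→D, a span of 5 letter steps, so the interval is some kind of sixth.
F# to D is 8 semitones. A major sixth is 9, so 8 makes it minor.

minor sixth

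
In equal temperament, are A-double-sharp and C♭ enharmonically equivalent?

Yes

A## = pitch class 11 and Cb = pitch class 11 — the same pitch class, so they are enharmonic equivalents.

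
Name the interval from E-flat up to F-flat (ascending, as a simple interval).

minor second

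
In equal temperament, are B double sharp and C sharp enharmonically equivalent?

Yes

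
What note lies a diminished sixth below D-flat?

F#

A sixth below D lands on the letter F.
A diminished sixth spans 7 semitones, so Db moves to pitch class 6. On the letter F that is F#.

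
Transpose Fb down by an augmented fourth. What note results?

Cbb

A fourth below F lands on the letter C.
An augmented fourth spans 6 semitones, so Fb moves to pitch class 10. On the letter C that is Cbb.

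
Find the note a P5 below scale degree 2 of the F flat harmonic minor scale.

Cb

Scale degree 2 of Fb harmonic minor is Gb.
A perfect fifth (7 semitones) below Gb lands on the letter C, giving Cb.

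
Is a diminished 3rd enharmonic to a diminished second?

A diminished third spans 2 semitones; a diminished second spans 0.
The spans differ, so they are not enharmonic equivalents.

No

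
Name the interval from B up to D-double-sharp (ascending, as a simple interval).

The letter names run B→D, a span of 2 letter steps, so the interval is some kind of third.
B to D## is 5 semitones. A major third is 4, so 5 makes it augmented.

augmented third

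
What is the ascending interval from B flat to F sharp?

The letter names run B→F, a span of 4 letter steps, so the interval is some kind of fifth.
Bb to F# is 8 semitones. A perfect fifth is 7, so 8 makes it augmented.

augmented fifth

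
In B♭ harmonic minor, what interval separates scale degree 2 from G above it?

perfect fifth

Scale degree 2 of Bb harmonic minor is C.
C up to G: letters C→G make it a fifth; 7 semitones makes it perfect.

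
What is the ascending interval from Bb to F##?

Counting letters B–C–D–E–F gives a fifth.
Bb→F## = 9 semitones, 2 wider than the perfect fifth (7), so doubly augmented.

doubly augmented fifth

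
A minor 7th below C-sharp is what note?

D#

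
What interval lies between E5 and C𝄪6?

augmented sixth

Counting letters E–F–G–A–B–C gives a sixth.
E→C## = 10 semitones, 1 wider than the major sixth (9), so augmented.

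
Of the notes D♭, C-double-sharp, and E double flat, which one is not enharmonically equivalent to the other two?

Db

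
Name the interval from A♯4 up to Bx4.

The letter names run A→B, a span of 1 letter step, so the interval is some kind of second.
A# to B## is 3 semitones. A major second is 2, so 3 makes it augmented.

augmented second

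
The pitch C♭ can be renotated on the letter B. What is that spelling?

B

Plain B sits at the same pitch as Cb, so on the letter B the same pitch needs a natural: B.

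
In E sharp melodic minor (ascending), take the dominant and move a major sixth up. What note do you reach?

The dominant of E# melodic minor (ascending) is B#.
A major sixth (9 semitones) above B# lands on the letter G, giving G##.

G##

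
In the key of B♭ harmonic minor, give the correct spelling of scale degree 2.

Degree 2 takes the letter 1 step above B, which is C.
In harmonic minor, degree 2 sits 2 semitones above the tonic. Bb + 2 semitones is pitch class 0, spelled on C as C.

C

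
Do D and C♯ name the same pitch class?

D is pitch class 2; C# is pitch class 1.
The pitch classes differ (2 vs. 1), so they are not enharmonic equivalents.

No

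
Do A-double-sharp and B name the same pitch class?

A## is pitch class 11; B is pitch class 11.
All spellings map to pitch class 11, so they are enharmonically equivalent.

Yes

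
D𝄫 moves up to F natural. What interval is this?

augmented third

The letter names run D→F, a span of 2 letter steps, so the interval is some kind of third.
Dbb to F is 5 semitones. A major third is 4, so 5 makes it augmented.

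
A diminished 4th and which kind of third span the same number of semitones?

A diminished fourth spans 4 semitones.
A third spanning 4 semitones is major (the major third is 4).

major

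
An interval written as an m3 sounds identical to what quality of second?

augmented

A minor third spans 3 semitones.
A second spanning 3 semitones is augmented (the major second is 2).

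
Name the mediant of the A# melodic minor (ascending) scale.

C#

The A# melodic minor (ascending) scale runs A# B# C# D# E# F## G##.
Degree 3 is C#.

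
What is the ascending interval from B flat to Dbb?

The letter names run B→D, a span of 2 letter steps, so the interval is some kind of third.
Bb to Dbb is 2 semitones. A major third is 4, so 2 makes it diminished.

diminished third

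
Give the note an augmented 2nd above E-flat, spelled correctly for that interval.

F#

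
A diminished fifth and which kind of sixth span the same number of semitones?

doubly diminished

A diminished fifth spans 6 semitones.
A sixth spanning 6 semitones is doubly diminished (the major sixth is 9).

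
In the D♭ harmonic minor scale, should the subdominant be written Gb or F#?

Gb

Each scale degree takes a distinct letter name. Degree 4 of a scale on D must use the letter G.
Gb and F# are enharmonically the same pitch, but only Gb uses the letter G, so it is the correct spelling here.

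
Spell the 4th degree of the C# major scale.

Degree 4 takes the letter 3 steps above C, which is F.
In major, degree 4 sits 5 semitones above the tonic. C# + 5 semitones is pitch class 6, spelled on F as F#.

F#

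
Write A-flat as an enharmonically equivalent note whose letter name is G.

G#

Plain G sits 1 semitone below Ab, so on the letter G the same pitch needs a sharp: G#.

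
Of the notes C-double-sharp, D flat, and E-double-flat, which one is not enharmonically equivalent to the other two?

In 12-tone equal temperament, enharmonic equivalents share a pitch class. C## is pitch class 2; Db is pitch class 1; Ebb is pitch class 2.
C## and Ebb share pitch class 2, while Db is pitch class 1.

Db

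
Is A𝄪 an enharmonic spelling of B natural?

Yes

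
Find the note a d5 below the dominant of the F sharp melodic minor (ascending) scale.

F##

The dominant of F# melodic minor (ascending) is C#.
A diminished fifth (6 semitones) below C# lands on the letter F, giving F##.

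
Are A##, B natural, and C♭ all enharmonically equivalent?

A## is pitch class 11; B is pitch class 11; Cb is pitch class 11.
All spellings map to pitch class 11, so they are enharmonically equivalent.

Yes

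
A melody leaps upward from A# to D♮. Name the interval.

Counting letters A–B–C–D gives a fourth.
A#→D = 4 semitones, 1 narrower than the perfect fourth (5), so diminished.

diminished fourth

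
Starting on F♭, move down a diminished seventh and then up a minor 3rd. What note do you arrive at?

Bb

A diminished seventh down from Fb is G (letter G, 9 semitones down).
A minor third up from G is Bb (letter B, 3 semitones up).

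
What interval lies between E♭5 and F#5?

augmented second

The letter names run E→F, a span of 1 letter step, so the interval is some kind of second.
Eb to F# is 3 semitones. A major second is 2, so 3 makes it augmented.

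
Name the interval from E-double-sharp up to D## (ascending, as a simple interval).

minor seventh

The letter names run E→D, a span of 6 letter steps, so the interval is some kind of seventh.
E## to D## is 10 semitones. A major seventh is 11, so 10 makes it minor.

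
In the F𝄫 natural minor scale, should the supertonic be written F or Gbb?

Gbb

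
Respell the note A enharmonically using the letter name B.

Bbb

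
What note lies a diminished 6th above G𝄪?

A sixth above G lands on the letter E.
A diminished sixth spans 7 semitones, so G## moves to pitch class 4. On the letter E that is E.

E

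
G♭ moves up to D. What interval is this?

Counting letters G–A–B–C–D gives a fifth.
Gb→D = 8 semitones, 1 wider than the perfect fifth (7), so augmented.

augmented fifth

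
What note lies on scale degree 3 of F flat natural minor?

The Fb natural minor scale runs Fb Gb Abb Bbb Cb Dbb Ebb.
Degree 3 is Abb.

Abb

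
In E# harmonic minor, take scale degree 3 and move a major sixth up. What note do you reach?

E#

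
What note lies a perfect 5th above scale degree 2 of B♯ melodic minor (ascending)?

G##

Scale degree 2 of B# melodic minor (ascending) is C##.
A perfect fifth (7 semitones) above C## lands on the letter G, giving G##.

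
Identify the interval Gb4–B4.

Counting letters G–A–B gives a third.
Gb→B = 5 semitones, 1 wider than the major third (4), so augmented.

augmented third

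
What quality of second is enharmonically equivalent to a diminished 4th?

A diminished fourth spans 4 semitones.
A second spanning 4 semitones is doubly augmented (the major second is 2).

doubly augmented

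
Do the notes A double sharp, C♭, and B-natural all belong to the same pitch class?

A## = pitch class 11 and Cb = pitch class 11 and B = pitch class 11 — the same pitch class, so they are enharmonic equivalents.

Yes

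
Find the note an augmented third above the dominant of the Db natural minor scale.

The dominant of Db natural minor is Ab.
An augmented third (5 semitones) above Ab lands on the letter C, giving C#.

C#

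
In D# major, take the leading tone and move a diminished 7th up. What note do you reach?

B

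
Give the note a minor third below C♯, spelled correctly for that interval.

A#

A third below C lands on the letter A.
A minor third spans 3 semitones, so C# moves to pitch class 10. On the letter A that is A#.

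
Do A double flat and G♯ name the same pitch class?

No

Two spellings are enharmonically equivalent only if they share a pitch class.
Here Abb → 7, G# → 8; 7 ≠ 8, so they are not.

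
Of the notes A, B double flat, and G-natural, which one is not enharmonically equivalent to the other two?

G

In 12-tone equal temperament, enharmonic equivalents share a pitch class. A is pitch class 9; Bbb is pitch class 9; G is pitch class 7.
A and Bbb share pitch class 9, while G is pitch class 7.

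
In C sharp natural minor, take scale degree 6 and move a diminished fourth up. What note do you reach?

Db

Scale degree 6 of C# natural minor is A.
A diminished fourth (4 semitones) above A lands on the letter D, giving Db.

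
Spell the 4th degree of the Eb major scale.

Degree 4 takes the letter 3 steps above E, which is A.
In major, degree 4 sits 5 semitones above the tonic. Eb + 5 semitones is pitch class 8, spelled on A as Ab.

Ab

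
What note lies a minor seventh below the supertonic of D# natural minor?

F##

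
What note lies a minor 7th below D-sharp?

E#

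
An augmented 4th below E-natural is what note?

Bb

E down a perfect fourth is B, so the target letter is B.
From E, an augmented fourth is 6 semitones down: Bb.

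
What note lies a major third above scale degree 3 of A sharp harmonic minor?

Scale degree 3 of A# harmonic minor is C#.
A major third (4 semitones) above C# lands on the letter E, giving E#.

E#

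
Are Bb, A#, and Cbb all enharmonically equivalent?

Bb = pitch class 10 and A# = pitch class 10 and Cbb = pitch class 10 — the same pitch class, so they are enharmonic equivalents.

Yes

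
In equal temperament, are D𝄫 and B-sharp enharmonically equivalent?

Yes

Dbb = pitch class 0 and B# = pitch class 0 — the same pitch class, so they are enharmonic equivalents.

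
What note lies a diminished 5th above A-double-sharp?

A up a perfect fifth is E, so the target letter is E.
From A##, a diminished fifth is 6 semitones up: E#.

E#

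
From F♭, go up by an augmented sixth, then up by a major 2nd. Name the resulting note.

An augmented sixth up from Fb is D (letter D, 10 semitones up).
A major second up from D is E (letter E, 2 semitones up).

E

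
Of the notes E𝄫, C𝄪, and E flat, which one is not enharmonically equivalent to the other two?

Eb

In 12-tone equal temperament, enharmonic equivalents share a pitch class. Ebb is pitch class 2; C## is pitch class 2; Eb is pitch class 3.
Ebb and C## share pitch class 2, while Eb is pitch class 3.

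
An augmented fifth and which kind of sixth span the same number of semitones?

An augmented fifth spans 8 semitones.
A sixth spanning 8 semitones is minor (the major sixth is 9).

minor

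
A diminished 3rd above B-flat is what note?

Dbb

B up a major third is D#, so the target letter is D.
From Bb, a diminished third is 2 semitones up: Dbb.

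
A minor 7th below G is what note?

A

G down a major seventh is Ab, so the target letter is A.
From G, a minor seventh is 10 semitones down: A.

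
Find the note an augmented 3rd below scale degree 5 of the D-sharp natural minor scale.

Scale degree 5 of D# natural minor is A#.
An augmented third (5 semitones) below A# lands on the letter F, giving F.

F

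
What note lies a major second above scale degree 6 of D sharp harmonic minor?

C#

Scale degree 6 of D# harmonic minor is B.
A major second (2 semitones) above B lands on the letter C, giving C#.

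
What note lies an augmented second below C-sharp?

A second below C lands on the letter B.
An augmented second spans 3 semitones, so C# moves to pitch class 10. On the letter B that is Bb.

Bb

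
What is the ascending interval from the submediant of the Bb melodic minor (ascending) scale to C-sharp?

augmented fourth

The submediant of Bb melodic minor (ascending) is G.
G up to C#: letters G→C make it a fourth; 6 semitones makes it augmented.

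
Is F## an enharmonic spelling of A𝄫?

F## is pitch class 7; Abb is pitch class 7.
All spellings map to pitch class 7, so they are enharmonically equivalent.

Yes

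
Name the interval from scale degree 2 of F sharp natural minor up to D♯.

perfect fifth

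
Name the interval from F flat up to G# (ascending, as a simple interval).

doubly augmented second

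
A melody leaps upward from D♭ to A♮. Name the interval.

Counting letters D–E–F–G–A gives a fifth.
Db→A = 8 semitones, 1 wider than the perfect fifth (7), so augmented.

augmented fifth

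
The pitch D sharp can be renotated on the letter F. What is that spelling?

Plain F sits 2 semitones above D#, so on the letter F the same pitch needs a double flat: Fbb.

Fbb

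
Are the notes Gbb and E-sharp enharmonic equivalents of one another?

Gbb = pitch class 5 and E# = pitch class 5 — the same pitch class, so they are enharmonic equivalents.

Yes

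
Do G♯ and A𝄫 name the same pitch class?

No

Two spellings are enharmonically equivalent only if they share a pitch class.
Here G# → 8, Abb → 7; 7 ≠ 8, so they are not.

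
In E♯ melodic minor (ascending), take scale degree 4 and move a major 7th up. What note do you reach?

G##

Scale degree 4 of E# melodic minor (ascending) is A#.
A major seventh (11 semitones) above A# lands on the letter G, giving G##.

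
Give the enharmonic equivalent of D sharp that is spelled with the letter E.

Eb

Plain E sits 1 semitone above D#, so on the letter E the same pitch needs a flat: Eb.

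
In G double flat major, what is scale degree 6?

Ebb

Degree 6 takes the letter 5 steps above G, which is E.
In major, degree 6 sits 9 semitones above the tonic. Gbb + 9 semitones is pitch class 2, spelled on E as Ebb.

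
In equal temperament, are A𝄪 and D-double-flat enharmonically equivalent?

No

Two spellings are enharmonically equivalent only if they share a pitch class.
Here A## → 11, Dbb → 0; 0 ≠ 11, so they are not.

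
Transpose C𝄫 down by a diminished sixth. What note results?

Eb

A sixth below C lands on the letter E.
A diminished sixth spans 7 semitones, so Cbb moves to pitch class 3. On the letter E that is Eb.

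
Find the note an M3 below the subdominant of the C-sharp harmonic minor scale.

The subdominant of C# harmonic minor is F#.
A major third (4 semitones) below F# lands on the letter D, giving D.

D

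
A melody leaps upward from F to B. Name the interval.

augmented fourth

Counting letters F–G–A–B gives a fourth.
F→B = 6 semitones, 1 wider than the perfect fourth (5), so augmented.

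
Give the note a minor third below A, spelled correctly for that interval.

A down a major third is F, so the target letter is F.
From A, a minor third is 3 semitones down: F#.

F#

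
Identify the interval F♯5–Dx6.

Counting letters F–G–A–B–C–D gives a sixth.
F#→D## = 10 semitones, 1 wider than the major sixth (9), so augmented.

augmented sixth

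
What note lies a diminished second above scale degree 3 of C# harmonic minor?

Scale degree 3 of C# harmonic minor is E.
A diminished second (0 semitones) above E lands on the letter F, giving Fb.

Fb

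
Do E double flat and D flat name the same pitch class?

No

Two spellings are enharmonically equivalent only if they share a pitch class.
Here Ebb → 2, Db → 1; 1 ≠ 2, so they are not.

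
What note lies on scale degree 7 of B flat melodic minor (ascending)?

The Bb melodic minor (ascending) scale runs Bb C Db Eb F G A.
Degree 7 is A.

A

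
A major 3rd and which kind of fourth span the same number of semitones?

diminished

A major third spans 4 semitones.
A fourth spanning 4 semitones is diminished (the perfect fourth is 5).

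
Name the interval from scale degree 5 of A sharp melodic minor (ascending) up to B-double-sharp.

Scale degree 5 of A# melodic minor (ascending) is E#.
E# up to B##: letters E→B make it a fifth; 8 semitones makes it augmented.

augmented fifth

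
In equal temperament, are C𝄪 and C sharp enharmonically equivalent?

No

Two spellings are enharmonically equivalent only if they share a pitch class.
Here C## → 2, C# → 1; 1 ≠ 2, so they are not.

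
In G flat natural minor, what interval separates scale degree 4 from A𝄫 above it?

minor sixth

Scale degree 4 of Gb natural minor is Cb.
Cb up to Abb: letters C→A make it a sixth; 8 semitones makes it minor.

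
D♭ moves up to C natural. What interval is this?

major seventh

Counting letters D–E–F–G–A–B–C gives a seventh.
Db→C = 11 semitones, exactly the major seventh.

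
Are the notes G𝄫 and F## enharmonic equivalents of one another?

Gbb is pitch class 5; F## is pitch class 7.
The pitch classes differ (5 vs. 7), so they are not enharmonic equivalents.

No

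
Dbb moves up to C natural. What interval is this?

Counting letters D–E–F–G–A–B–C gives a seventh.
Dbb→C = 12 semitones, 1 wider than the major seventh (11), so augmented.

augmented seventh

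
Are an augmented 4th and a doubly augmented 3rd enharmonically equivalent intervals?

Yes

An augmented fourth spans 6 semitones; a doubly augmented third spans 6.
They are enharmonically equivalent.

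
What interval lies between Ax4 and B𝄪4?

major second

Counting letters A–B gives a second.
A##→B## = 2 semitones, exactly the major second.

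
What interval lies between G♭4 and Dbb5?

diminished fifth

Counting letters G–A–B–C–D gives a fifth.
Gb→Dbb = 6 semitones, 1 narrower than the perfect fifth (7), so diminished.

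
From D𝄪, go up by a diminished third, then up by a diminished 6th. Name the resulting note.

A diminished third up from D## is F# (letter F, 2 semitones up).
A diminished sixth up from F# is Db (letter D, 7 semitones up).

Db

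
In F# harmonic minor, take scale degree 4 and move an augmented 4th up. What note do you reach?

Scale degree 4 of F# harmonic minor is B.
An augmented fourth (6 semitones) above B lands on the letter E, giving E#.

E#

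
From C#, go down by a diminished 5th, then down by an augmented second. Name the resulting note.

A diminished fifth down from C# is F## (letter F, 6 semitones down).
An augmented second down from F## is E (letter E, 3 semitones down).

E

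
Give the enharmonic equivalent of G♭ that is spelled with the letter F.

F#

Plain F sits 1 semitone below Gb, so on the letter F the same pitch needs a sharp: F#.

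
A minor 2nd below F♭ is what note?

A second below F lands on the letter E.
A minor second spans 1 semitone, so Fb moves to pitch class 3. On the letter E that is Eb.

Eb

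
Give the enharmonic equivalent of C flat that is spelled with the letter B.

Cb is pitch class 11. The letter B alone is pitch class 11.
Pitch class 11 on B needs no accidental: B.

B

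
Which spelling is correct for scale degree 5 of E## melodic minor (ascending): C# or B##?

Each scale degree takes a distinct letter name. Degree 5 of a scale on E must use the letter B.
B## and C# are enharmonically the same pitch, but only B## uses the letter B, so it is the correct spelling here.

B##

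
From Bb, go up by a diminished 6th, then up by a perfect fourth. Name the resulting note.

Cbb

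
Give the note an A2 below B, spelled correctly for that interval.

Ab

A second below B lands on the letter A.
An augmented second spans 3 semitones, so B moves to pitch class 8. On the letter A that is Ab.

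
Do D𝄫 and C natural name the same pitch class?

Dbb is pitch class 0; C is pitch class 0.
All spellings map to pitch class 0, so they are enharmonically equivalent.

Yes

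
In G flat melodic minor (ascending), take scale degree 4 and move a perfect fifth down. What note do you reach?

Fb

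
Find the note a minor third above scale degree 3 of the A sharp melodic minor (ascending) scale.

Scale degree 3 of A# melodic minor (ascending) is C#.
A minor third (3 semitones) above C# lands on the letter E, giving E.

E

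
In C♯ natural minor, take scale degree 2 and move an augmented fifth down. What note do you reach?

G

Scale degree 2 of C# natural minor is D#.
An augmented fifth (8 semitones) below D# lands on the letter G, giving G.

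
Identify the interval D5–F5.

The letter names run D→F, a span of 2 letter steps, so the interval is some kind of third.
D to F is 3 semitones. A major third is 4, so 3 makes it minor.

minor third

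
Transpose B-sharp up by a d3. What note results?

D

A third above B lands on the letter D.
A diminished third spans 2 semitones, so B# moves to pitch class 2. On the letter D that is D.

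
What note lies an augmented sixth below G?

G down a major sixth is Bb, so the target letter is B.
From G, an augmented sixth is 10 semitones down: Bbb.

Bbb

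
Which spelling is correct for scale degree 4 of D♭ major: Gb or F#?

Gb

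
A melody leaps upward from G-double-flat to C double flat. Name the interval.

Counting letters G–A–B–C gives a fourth.
Gbb→Cbb = 5 semitones, exactly the perfect fourth.

perfect fourth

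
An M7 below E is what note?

A seventh below E lands on the letter F.
A major seventh spans 11 semitones, so E moves to pitch class 5. On the letter F that is F.

F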